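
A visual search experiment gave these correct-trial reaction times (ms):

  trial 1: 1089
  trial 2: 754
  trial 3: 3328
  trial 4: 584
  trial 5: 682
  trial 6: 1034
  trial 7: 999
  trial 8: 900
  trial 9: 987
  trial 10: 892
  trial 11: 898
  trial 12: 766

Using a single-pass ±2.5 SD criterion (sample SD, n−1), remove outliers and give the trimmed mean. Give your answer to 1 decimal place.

n = 12, ΣRT = 12913, M = 1076.083
Σ(x−M)² = 5780886.92; s = √(5780886.92/11) = 724.938
Cutoffs: 1076.083 ± 2.5·724.938 → [-736.3, 2888.4]
Outside: 3328 → excluded.
Retained (n=11): Σ = 9585, mean = 9585/11 = 871.364

871.4 ms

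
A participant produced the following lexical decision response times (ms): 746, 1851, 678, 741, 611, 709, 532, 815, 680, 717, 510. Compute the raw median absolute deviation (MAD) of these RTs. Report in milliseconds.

37 ms

Sorted: 510, 532, 611, 678, 680, 709, 717, 741, 746, 815, 1851 → median = 709
|x − 709|: 37, 1142, 31, 32, 98, 0, 177, 106, 29, 8, 199
Sorted deviations: 0, 8, 29, 31, 32, 37, 98, 106, 177, 199, 1142 → MAD = 37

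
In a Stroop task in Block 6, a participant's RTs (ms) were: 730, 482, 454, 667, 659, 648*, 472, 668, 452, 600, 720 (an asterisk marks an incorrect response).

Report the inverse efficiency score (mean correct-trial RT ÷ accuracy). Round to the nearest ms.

649 ms

Correct trials (n=10): 730, 482, 454, 667, 659, 472, 668, 452, 600, 720
Mean correct RT = 5904/10 = 590.4000 ms
Proportion correct = 10/11
IES = 590.4000 / (10/11) = 649.440 ms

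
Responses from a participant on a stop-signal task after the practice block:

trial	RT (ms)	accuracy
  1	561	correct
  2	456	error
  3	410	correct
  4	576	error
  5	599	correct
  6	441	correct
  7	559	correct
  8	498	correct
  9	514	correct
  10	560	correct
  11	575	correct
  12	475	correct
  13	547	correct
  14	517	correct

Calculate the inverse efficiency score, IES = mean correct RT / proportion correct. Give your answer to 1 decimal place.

Correct trials (n=12): 561, 410, 599, 441, 559, 498, 514, 560, 575, 475, 547, 517
Mean correct RT = 6256/12 = 521.3333 ms
Proportion correct = 12/14
IES = 521.3333 / (12/14) = 608.222 ms

608.2 ms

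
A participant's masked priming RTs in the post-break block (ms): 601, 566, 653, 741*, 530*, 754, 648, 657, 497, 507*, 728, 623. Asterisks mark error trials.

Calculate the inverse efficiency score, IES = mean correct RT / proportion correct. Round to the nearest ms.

Correct trials (n=9): 601, 566, 653, 754, 648, 657, 497, 728, 623
Mean correct RT = 5727/9 = 636.3333 ms
Proportion correct = 9/12
IES = 636.3333 / (9/12) = 848.444 ms

848 ms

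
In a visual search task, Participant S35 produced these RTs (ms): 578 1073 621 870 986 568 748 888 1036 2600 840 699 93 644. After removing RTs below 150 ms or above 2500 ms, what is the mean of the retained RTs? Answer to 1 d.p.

795.9 ms

Excluded: 93, 2600
Retained (n=12): Σ = 9551
Mean = 9551/12 = 795.9167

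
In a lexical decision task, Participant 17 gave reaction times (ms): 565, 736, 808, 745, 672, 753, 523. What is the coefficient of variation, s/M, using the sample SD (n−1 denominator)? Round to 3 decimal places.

0.154

n = 7, Σ = 4802, M = 686.0000
Σ(x−M)² = 66760.000; s = √(66760.000/6) = 105.4830
CV = 105.4830 / 686.0000 = 0.15377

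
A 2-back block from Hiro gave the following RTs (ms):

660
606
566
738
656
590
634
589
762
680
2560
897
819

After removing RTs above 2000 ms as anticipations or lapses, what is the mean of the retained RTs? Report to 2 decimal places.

Excluded: 2560
Retained (n=12): Σ = 8197
Mean = 8197/12 = 683.0833

683.08 ms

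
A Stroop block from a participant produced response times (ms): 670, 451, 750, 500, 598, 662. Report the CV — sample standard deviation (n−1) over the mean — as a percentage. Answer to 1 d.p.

18.6%

n = 6, Σ = 3631, M = 605.1667
Σ(x−M)² = 63288.833; s = √(63288.833/5) = 112.5067
CV = 112.5067 / 605.1667 = 0.18591 = 18.591%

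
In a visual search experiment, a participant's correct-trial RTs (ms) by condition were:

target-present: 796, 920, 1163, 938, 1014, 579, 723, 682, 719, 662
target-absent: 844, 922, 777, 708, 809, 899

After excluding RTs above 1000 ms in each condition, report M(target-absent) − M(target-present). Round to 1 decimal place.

target-present: exclude 1163, 1014
M(target-present) = 6019/8 = 752.375
M(target-absent) = 4959/6 = 826.500
Difference = 826.500 − 752.375 = 74.125 ms

74.1 ms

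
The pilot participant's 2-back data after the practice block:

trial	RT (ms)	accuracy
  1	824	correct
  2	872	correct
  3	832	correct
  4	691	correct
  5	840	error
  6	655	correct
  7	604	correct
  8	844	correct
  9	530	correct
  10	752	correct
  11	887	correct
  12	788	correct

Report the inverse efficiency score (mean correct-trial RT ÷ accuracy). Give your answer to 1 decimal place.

Correct trials (n=11): 824, 872, 832, 691, 655, 604, 844, 530, 752, 887, 788
Mean correct RT = 8279/11 = 752.6364 ms
Proportion correct = 11/12
IES = 752.6364 / (11/12) = 821.058 ms

821.1 ms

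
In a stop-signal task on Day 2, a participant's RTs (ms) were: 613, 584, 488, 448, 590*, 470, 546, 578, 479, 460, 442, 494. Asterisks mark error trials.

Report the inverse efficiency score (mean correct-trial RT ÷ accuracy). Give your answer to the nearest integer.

Correct trials (n=11): 613, 584, 488, 448, 470, 546, 578, 479, 460, 442, 494
Mean correct RT = 5602/11 = 509.2727 ms
Proportion correct = 11/12
IES = 509.2727 / (11/12) = 555.570 ms

556 ms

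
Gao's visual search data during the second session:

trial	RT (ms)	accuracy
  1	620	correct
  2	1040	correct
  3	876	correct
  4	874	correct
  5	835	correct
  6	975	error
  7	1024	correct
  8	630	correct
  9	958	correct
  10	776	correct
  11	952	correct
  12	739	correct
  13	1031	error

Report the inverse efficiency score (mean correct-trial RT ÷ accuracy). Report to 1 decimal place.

Correct trials (n=11): 620, 1040, 876, 874, 835, 1024, 630, 958, 776, 952, 739
Mean correct RT = 9324/11 = 847.6364 ms
Proportion correct = 11/13
IES = 847.6364 / (11/13) = 1001.752 ms

1001.8 ms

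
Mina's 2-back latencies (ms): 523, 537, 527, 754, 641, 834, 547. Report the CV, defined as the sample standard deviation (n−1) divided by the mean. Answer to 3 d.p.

0.201

n = 7, Σ = 4363, M = 623.2857
Σ(x−M)² = 94393.429; s = √(94393.429/6) = 125.4282
CV = 125.4282 / 623.2857 = 0.20124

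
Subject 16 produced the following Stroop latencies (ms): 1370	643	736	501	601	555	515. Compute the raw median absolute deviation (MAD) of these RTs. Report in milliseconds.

86 ms

Sorted: 501, 515, 555, 601, 643, 736, 1370 → median = 601
|x − 601|: 769, 42, 135, 100, 0, 46, 86
Sorted deviations: 0, 42, 46, 86, 100, 135, 769 → MAD = 86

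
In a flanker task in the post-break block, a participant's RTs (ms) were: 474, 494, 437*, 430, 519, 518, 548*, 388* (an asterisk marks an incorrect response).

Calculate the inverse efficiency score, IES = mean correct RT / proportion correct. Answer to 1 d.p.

779.2 ms

Correct trials (n=5): 474, 494, 430, 519, 518
Mean correct RT = 2435/5 = 487.0000 ms
Proportion correct = 5/8
IES = 487.0000 / (5/8) = 779.200 ms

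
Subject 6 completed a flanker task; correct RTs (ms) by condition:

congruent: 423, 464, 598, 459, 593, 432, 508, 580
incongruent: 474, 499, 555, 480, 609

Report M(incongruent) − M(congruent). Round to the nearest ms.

M(congruent) = 4057/8 = 507.125
M(incongruent) = 2617/5 = 523.400
Difference = 523.400 − 507.125 = 16.275 ms

16 ms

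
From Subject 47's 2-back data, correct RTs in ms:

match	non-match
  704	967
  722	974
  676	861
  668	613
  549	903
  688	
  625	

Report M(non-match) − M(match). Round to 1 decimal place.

M(match) = 4632/7 = 661.714
M(non-match) = 4318/5 = 863.600
Difference = 863.600 − 661.714 = 201.886 ms

201.9 ms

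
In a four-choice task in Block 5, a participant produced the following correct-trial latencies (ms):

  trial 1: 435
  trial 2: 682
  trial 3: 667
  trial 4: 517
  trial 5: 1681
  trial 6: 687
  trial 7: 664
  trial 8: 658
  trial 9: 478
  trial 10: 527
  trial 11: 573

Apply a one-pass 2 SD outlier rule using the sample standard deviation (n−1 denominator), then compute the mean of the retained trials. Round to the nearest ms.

589 ms

n = 11, ΣRT = 7569, M = 688.091
Σ(x−M)² = 1164498.91; s = √(1164498.91/10) = 341.248
Cutoffs: 688.091 ± 2·341.248 → [5.6, 1370.6]
Outside: 1681 → excluded.
Retained (n=10): Σ = 5888, mean = 5888/10 = 588.800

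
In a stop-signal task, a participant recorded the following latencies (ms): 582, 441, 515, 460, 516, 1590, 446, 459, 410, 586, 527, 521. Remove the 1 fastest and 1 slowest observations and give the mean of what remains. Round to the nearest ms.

505 ms

Sorted: 410, 441, 446, 459, 460, 515, 516, 521, 527, 582, 586, 1590
Drop lowest 1 (410) and highest 1 (1590)
Remaining (n=10): Σ = 5053, mean = 5053/10 = 505.300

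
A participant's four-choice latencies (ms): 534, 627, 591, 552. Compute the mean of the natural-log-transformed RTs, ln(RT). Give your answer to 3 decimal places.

6.354

ln(RT): 6.2804, 6.4409, 6.3818, 6.3135
Σ ln(RT) = 25.4167
Mean = 25.4167/4 = 6.35418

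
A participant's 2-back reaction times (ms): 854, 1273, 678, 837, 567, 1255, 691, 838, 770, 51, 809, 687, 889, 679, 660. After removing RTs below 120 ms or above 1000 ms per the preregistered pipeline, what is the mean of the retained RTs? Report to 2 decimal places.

Excluded: 51, 1255, 1273
Retained (n=12): Σ = 8959
Mean = 8959/12 = 746.5833

746.58 ms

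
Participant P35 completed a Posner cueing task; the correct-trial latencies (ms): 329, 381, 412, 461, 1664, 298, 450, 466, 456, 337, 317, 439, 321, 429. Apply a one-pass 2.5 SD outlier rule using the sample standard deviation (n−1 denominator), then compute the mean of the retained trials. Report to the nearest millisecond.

392 ms

n = 14, ΣRT = 6760, M = 482.857
Σ(x−M)² = 1550705.71; s = √(1550705.71/13) = 345.377
Cutoffs: 482.857 ± 2.5·345.377 → [-380.6, 1346.3]
Outside: 1664 → excluded.
Retained (n=13): Σ = 5096, mean = 5096/13 = 392.000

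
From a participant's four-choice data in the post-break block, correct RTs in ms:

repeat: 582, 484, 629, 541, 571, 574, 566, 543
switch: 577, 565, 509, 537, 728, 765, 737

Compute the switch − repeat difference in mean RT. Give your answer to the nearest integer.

70 ms

M(repeat) = 4490/8 = 561.250
M(switch) = 4418/7 = 631.143
Difference = 631.143 − 561.250 = 69.893 ms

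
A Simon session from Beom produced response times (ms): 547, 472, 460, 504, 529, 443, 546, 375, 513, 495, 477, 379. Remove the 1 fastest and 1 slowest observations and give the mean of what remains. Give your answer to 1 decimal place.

Sorted: 375, 379, 443, 460, 472, 477, 495, 504, 513, 529, 546, 547
Drop lowest 1 (375) and highest 1 (547)
Remaining (n=10): Σ = 4818, mean = 4818/10 = 481.800

481.8 ms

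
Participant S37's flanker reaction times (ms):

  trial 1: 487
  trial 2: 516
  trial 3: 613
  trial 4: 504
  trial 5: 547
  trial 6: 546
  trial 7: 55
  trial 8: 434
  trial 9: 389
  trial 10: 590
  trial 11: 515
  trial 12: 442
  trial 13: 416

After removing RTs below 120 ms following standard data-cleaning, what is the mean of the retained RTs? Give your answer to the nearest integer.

Excluded: 55
Retained (n=12): Σ = 5999
Mean = 5999/12 = 499.9167

500 ms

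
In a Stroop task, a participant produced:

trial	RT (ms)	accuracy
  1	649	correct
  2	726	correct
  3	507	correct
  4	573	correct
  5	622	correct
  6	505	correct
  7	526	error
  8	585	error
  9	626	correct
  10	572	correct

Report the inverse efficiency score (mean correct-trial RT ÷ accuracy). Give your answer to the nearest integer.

Correct trials (n=8): 649, 726, 507, 573, 622, 505, 626, 572
Mean correct RT = 4780/8 = 597.5000 ms
Proportion correct = 8/10
IES = 597.5000 / (8/10) = 746.875 ms

747 ms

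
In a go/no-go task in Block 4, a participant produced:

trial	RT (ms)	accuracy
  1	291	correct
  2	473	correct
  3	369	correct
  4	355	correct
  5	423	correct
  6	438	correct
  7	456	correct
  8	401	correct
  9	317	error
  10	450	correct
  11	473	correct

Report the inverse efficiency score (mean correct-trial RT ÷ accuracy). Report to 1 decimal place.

454.2 ms

Correct trials (n=10): 291, 473, 369, 355, 423, 438, 456, 401, 450, 473
Mean correct RT = 4129/10 = 412.9000 ms
Proportion correct = 10/11
IES = 412.9000 / (10/11) = 454.190 ms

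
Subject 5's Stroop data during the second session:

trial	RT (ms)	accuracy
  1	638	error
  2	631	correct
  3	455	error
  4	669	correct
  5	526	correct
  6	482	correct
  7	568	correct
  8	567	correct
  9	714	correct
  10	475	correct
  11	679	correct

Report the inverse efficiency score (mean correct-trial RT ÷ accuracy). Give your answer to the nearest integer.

721 ms

Correct trials (n=9): 631, 669, 526, 482, 568, 567, 714, 475, 679
Mean correct RT = 5311/9 = 590.1111 ms
Proportion correct = 9/11
IES = 590.1111 / (9/11) = 721.247 ms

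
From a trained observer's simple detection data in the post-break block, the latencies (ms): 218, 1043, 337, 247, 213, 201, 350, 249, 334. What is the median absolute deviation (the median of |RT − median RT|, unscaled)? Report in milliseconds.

Sorted: 201, 213, 218, 247, 249, 334, 337, 350, 1043 → median = 249
|x − 249|: 31, 794, 88, 2, 36, 48, 101, 0, 85
Sorted deviations: 0, 2, 31, 36, 48, 85, 88, 101, 794 → MAD = 48

48 ms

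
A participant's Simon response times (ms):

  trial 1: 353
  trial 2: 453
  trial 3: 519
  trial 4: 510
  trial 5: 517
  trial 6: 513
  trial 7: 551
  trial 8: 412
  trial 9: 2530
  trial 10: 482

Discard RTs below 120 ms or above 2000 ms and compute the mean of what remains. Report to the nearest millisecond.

479 ms

Excluded: 2530
Retained (n=9): Σ = 4310
Mean = 4310/9 = 478.8889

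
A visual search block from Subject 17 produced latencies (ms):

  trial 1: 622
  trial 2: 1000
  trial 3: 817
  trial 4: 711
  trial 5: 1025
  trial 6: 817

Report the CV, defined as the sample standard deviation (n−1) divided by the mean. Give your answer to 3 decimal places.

n = 6, Σ = 4992, M = 832.0000
Σ(x−M)² = 124664.000; s = √(124664.000/5) = 157.9012
CV = 157.9012 / 832.0000 = 0.18979

0.190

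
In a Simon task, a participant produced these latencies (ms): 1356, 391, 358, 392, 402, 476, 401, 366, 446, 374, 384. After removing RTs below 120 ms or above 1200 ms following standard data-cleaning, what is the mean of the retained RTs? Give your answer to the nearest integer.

399 ms

Excluded: 1356
Retained (n=10): Σ = 3990
Mean = 3990/10 = 399.0000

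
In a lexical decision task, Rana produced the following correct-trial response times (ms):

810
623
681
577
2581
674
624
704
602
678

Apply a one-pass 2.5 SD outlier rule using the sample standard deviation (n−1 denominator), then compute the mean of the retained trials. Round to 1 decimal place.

n = 10, ΣRT = 8554, M = 855.400
Σ(x−M)² = 3346744.40; s = √(3346744.40/9) = 609.804
Cutoffs: 855.400 ± 2.5·609.804 → [-669.1, 2379.9]
Outside: 2581 → excluded.
Retained (n=9): Σ = 5973, mean = 5973/9 = 663.667

663.7 ms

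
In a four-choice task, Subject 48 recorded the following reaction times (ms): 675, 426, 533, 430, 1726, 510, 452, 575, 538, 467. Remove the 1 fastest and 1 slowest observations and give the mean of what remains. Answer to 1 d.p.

Sorted: 426, 430, 452, 467, 510, 533, 538, 575, 675, 1726
Drop lowest 1 (426) and highest 1 (1726)
Remaining (n=8): Σ = 4180, mean = 4180/8 = 522.500

522.5 ms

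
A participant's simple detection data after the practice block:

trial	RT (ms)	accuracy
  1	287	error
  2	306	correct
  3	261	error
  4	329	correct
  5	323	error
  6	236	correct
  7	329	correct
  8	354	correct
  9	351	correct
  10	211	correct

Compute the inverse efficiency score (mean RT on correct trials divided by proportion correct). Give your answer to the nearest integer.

432 ms

Correct trials (n=7): 306, 329, 236, 329, 354, 351, 211
Mean correct RT = 2116/7 = 302.2857 ms
Proportion correct = 7/10
IES = 302.2857 / (7/10) = 431.837 ms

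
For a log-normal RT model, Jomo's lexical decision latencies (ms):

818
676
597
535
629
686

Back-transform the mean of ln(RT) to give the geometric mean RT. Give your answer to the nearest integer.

ln(RT): 6.7069, 6.5162, 6.3919, 6.2823, 6.4441, 6.5309
Mean ln(RT) = 38.8722/6 = 6.47871
Geometric mean = exp(6.47871) = 651.13 ms

651 ms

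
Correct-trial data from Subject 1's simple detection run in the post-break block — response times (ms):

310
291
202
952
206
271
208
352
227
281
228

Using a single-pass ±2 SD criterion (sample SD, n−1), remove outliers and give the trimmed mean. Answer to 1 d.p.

n = 11, ΣRT = 3528, M = 320.727
Σ(x−M)² = 461882.18; s = √(461882.18/10) = 214.914
Cutoffs: 320.727 ± 2·214.914 → [-109.1, 750.6]
Outside: 952 → excluded.
Retained (n=10): Σ = 2576, mean = 2576/10 = 257.600

257.6 ms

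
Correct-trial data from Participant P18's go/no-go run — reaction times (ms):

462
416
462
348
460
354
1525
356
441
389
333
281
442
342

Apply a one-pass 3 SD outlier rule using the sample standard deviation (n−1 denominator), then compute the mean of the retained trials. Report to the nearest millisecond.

n = 14, ΣRT = 6611, M = 472.214
Σ(x−M)² = 1236496.36; s = √(1236496.36/13) = 308.407
Cutoffs: 472.214 ± 3·308.407 → [-453.0, 1397.4]
Outside: 1525 → excluded.
Retained (n=13): Σ = 5086, mean = 5086/13 = 391.231

391 ms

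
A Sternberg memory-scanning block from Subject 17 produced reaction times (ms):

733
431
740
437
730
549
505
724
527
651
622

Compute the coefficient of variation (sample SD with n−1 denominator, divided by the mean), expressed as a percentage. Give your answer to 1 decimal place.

n = 11, Σ = 6649, M = 604.4545
Σ(x−M)² = 144516.727; s = √(144516.727/10) = 120.2151
CV = 120.2151 / 604.4545 = 0.19888 = 19.888%

19.9%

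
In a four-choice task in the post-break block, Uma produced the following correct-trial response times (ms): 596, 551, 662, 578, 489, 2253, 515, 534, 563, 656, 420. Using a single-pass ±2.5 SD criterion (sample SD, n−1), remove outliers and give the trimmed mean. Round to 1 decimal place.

n = 11, ΣRT = 7817, M = 710.636
Σ(x−M)² = 2665316.55; s = √(2665316.55/10) = 516.267
Cutoffs: 710.636 ± 2.5·516.267 → [-580.0, 2001.3]
Outside: 2253 → excluded.
Retained (n=10): Σ = 5564, mean = 5564/10 = 556.400

556.4 ms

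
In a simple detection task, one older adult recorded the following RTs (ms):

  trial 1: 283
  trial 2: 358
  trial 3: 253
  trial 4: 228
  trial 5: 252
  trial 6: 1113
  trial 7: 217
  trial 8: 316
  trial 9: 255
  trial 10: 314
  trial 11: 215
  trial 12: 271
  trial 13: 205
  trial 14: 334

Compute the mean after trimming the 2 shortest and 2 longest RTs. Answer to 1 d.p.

272.3 ms

Sorted: 205, 215, 217, 228, 252, 253, 255, 271, 283, 314, 316, 334, 358, 1113
Drop lowest 2 (205, 215) and highest 2 (358, 1113)
Remaining (n=10): Σ = 2723, mean = 2723/10 = 272.300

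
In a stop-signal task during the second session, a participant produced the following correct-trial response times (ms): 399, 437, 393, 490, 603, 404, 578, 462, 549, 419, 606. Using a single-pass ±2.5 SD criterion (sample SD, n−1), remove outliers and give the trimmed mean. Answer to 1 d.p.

n = 11, ΣRT = 5340, M = 485.455
Σ(x−M)² = 70942.73; s = √(70942.73/10) = 84.228
Cutoffs: 485.455 ± 2.5·84.228 → [274.9, 696.0]
No RTs fall outside the cutoffs; all 11 retained. Mean = 5340/11 = 485.455

485.5 ms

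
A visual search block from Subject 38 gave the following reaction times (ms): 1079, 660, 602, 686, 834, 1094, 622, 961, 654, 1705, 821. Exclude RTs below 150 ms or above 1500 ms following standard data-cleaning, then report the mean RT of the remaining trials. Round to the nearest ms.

801 ms

Excluded: 1705
Retained (n=10): Σ = 8013
Mean = 8013/10 = 801.3000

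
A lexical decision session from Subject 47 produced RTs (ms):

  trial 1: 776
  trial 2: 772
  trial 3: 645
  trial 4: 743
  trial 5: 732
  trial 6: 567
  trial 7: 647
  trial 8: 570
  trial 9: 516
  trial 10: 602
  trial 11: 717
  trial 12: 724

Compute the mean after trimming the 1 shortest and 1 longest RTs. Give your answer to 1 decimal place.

Sorted: 516, 567, 570, 602, 645, 647, 717, 724, 732, 743, 772, 776
Drop lowest 1 (516) and highest 1 (776)
Remaining (n=10): Σ = 6719, mean = 6719/10 = 671.900

671.9 ms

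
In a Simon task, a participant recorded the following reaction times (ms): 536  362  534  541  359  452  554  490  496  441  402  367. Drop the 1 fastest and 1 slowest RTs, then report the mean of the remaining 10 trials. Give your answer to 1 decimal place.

Sorted: 359, 362, 367, 402, 441, 452, 490, 496, 534, 536, 541, 554
Drop lowest 1 (359) and highest 1 (554)
Remaining (n=10): Σ = 4621, mean = 4621/10 = 462.100

462.1 ms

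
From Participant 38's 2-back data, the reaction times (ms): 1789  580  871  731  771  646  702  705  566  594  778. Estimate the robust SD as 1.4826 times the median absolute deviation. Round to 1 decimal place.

108.2 ms

Sorted: 566, 580, 594, 646, 702, 705, 731, 771, 778, 871, 1789 → median = 705
|x − 705| sorted: 0, 3, 26, 59, 66, 73, 111, 125, 139, 166, 1084 → MAD = 73
Robust SD ≈ 1.4826 × 73 = 108.230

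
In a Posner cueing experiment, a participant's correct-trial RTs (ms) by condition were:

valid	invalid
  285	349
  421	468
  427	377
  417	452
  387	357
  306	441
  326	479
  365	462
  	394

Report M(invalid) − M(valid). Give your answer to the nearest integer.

M(valid) = 2934/8 = 366.750
M(invalid) = 3779/9 = 419.889
Difference = 419.889 − 366.750 = 53.139 ms

53 ms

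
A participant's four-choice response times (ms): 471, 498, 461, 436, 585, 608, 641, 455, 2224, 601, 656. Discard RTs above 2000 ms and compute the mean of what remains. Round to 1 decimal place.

541.2 ms

Excluded: 2224
Retained (n=10): Σ = 5412
Mean = 5412/10 = 541.2000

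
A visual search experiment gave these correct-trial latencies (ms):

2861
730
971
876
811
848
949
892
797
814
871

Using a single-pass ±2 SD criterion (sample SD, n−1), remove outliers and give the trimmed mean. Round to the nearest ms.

856 ms

n = 11, ΣRT = 11420, M = 1038.182
Σ(x−M)² = 3701937.64; s = √(3701937.64/10) = 608.436
Cutoffs: 1038.182 ± 2·608.436 → [-178.7, 2255.1]
Outside: 2861 → excluded.
Retained (n=10): Σ = 8559, mean = 8559/10 = 855.900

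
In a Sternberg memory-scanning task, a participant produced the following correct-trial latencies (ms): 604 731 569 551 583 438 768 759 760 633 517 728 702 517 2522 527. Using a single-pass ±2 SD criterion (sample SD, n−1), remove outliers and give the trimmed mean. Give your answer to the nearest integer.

n = 16, ΣRT = 11909, M = 744.312
Σ(x−M)² = 3534027.44; s = √(3534027.44/15) = 485.388
Cutoffs: 744.312 ± 2·485.388 → [-226.5, 1715.1]
Outside: 2522 → excluded.
Retained (n=15): Σ = 9387, mean = 9387/15 = 625.800

626 ms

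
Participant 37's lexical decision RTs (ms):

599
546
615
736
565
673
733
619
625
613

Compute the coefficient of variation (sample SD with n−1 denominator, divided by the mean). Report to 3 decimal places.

0.101

n = 10, Σ = 6324, M = 632.4000
Σ(x−M)² = 36538.400; s = √(36538.400/9) = 63.7167
CV = 63.7167 / 632.4000 = 0.10075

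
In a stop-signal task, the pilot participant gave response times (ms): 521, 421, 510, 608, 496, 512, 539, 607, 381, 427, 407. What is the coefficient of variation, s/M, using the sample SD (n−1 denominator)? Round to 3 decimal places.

n = 11, Σ = 5429, M = 493.5455
Σ(x−M)² = 59256.727; s = √(59256.727/10) = 76.9784
CV = 76.9784 / 493.5455 = 0.15597

0.156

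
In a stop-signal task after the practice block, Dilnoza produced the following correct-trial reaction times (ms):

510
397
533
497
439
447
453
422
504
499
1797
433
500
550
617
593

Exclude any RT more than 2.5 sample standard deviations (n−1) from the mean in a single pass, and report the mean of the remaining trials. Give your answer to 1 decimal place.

n = 16, ΣRT = 9191, M = 574.438
Σ(x−M)² = 1649527.94; s = √(1649527.94/15) = 331.615
Cutoffs: 574.438 ± 2.5·331.615 → [-254.6, 1403.5]
Outside: 1797 → excluded.
Retained (n=15): Σ = 7394, mean = 7394/15 = 492.933

492.9 ms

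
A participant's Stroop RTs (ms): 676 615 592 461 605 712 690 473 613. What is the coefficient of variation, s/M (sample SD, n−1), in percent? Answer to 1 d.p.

n = 9, Σ = 5437, M = 604.1111
Σ(x−M)² = 62200.889; s = √(62200.889/8) = 88.1766
CV = 88.1766 / 604.1111 = 0.14596 = 14.596%

14.6%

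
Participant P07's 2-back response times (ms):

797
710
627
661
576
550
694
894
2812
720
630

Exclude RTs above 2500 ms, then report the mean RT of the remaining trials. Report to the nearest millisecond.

Excluded: 2812
Retained (n=10): Σ = 6859
Mean = 6859/10 = 685.9000

686 ms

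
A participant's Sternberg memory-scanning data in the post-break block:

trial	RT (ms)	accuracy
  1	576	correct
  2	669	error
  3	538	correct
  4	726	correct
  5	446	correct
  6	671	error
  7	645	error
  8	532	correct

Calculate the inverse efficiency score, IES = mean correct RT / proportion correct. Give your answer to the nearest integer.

Correct trials (n=5): 576, 538, 726, 446, 532
Mean correct RT = 2818/5 = 563.6000 ms
Proportion correct = 5/8
IES = 563.6000 / (5/8) = 901.760 ms

902 ms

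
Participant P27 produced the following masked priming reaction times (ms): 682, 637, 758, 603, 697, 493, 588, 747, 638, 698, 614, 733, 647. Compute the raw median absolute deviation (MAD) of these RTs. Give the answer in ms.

50 ms

Sorted: 493, 588, 603, 614, 637, 638, 647, 682, 697, 698, 733, 747, 758 → median = 647
|x − 647|: 35, 10, 111, 44, 50, 154, 59, 100, 9, 51, 33, 86, 0
Sorted deviations: 0, 9, 10, 33, 35, 44, 50, 51, 59, 86, 100, 111, 154 → MAD = 50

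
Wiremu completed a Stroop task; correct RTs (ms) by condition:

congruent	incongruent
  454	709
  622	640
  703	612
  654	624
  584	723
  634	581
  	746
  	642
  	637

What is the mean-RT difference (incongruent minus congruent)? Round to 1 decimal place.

M(congruent) = 3651/6 = 608.500
M(incongruent) = 5914/9 = 657.111
Difference = 657.111 − 608.500 = 48.611 ms

48.6 ms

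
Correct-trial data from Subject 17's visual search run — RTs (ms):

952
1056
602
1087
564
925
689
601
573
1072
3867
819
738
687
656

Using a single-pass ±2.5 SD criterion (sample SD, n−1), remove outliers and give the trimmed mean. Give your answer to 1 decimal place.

787.2 ms

n = 15, ΣRT = 14888, M = 992.533
Σ(x−M)² = 9347131.73; s = √(9347131.73/14) = 817.100
Cutoffs: 992.533 ± 2.5·817.100 → [-1050.2, 3035.3]
Outside: 3867 → excluded.
Retained (n=14): Σ = 11021, mean = 11021/14 = 787.214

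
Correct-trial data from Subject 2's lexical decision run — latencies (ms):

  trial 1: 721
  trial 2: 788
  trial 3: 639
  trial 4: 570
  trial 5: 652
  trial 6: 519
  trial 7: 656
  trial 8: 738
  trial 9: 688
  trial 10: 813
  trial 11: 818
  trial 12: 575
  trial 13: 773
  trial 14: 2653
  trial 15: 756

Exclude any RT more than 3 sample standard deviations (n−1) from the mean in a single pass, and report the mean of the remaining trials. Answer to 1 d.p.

693.3 ms

n = 15, ΣRT = 12359, M = 823.933
Σ(x−M)² = 3701994.93; s = √(3701994.93/14) = 514.226
Cutoffs: 823.933 ± 3·514.226 → [-718.7, 2366.6]
Outside: 2653 → excluded.
Retained (n=14): Σ = 9706, mean = 9706/14 = 693.286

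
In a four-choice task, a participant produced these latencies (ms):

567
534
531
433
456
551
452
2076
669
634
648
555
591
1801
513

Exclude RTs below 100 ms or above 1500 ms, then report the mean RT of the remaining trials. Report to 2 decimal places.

548.77 ms

Excluded: 1801, 2076
Retained (n=13): Σ = 7134
Mean = 7134/13 = 548.7692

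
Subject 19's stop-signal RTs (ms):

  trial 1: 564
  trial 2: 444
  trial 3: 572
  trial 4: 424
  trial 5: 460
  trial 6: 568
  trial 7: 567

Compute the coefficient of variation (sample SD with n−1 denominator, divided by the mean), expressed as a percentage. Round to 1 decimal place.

13.2%

n = 7, Σ = 3599, M = 514.1429
Σ(x−M)² = 27504.857; s = √(27504.857/6) = 67.7063
CV = 67.7063 / 514.1429 = 0.13169 = 13.169%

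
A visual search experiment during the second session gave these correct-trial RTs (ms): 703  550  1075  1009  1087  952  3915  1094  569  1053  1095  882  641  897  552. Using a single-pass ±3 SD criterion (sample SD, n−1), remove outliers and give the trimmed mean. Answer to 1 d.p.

n = 15, ΣRT = 16074, M = 1071.600
Σ(x−M)² = 9287163.60; s = √(9287163.60/14) = 814.475
Cutoffs: 1071.600 ± 3·814.475 → [-1371.8, 3515.0]
Outside: 3915 → excluded.
Retained (n=14): Σ = 12159, mean = 12159/14 = 868.500

868.5 ms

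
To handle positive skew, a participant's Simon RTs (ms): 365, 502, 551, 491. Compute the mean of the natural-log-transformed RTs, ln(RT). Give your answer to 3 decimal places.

ln(RT): 5.8999, 6.2186, 6.3117, 6.1964
Σ ln(RT) = 24.6267
Mean = 24.6267/4 = 6.15667

6.157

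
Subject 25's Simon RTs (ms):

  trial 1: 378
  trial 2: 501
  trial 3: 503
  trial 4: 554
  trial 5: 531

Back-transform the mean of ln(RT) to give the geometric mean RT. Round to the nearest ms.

489 ms

ln(RT): 5.9349, 6.2166, 6.2206, 6.3172, 6.2748
Mean ln(RT) = 30.9640/5 = 6.19280
Geometric mean = exp(6.19280) = 489.22 ms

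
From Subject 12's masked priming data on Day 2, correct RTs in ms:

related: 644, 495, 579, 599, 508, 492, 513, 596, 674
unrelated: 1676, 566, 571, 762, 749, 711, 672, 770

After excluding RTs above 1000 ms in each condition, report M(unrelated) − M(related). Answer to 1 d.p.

unrelated: exclude 1676
M(related) = 5100/9 = 566.667
M(unrelated) = 4801/7 = 685.857
Difference = 685.857 − 566.667 = 119.190 ms

119.2 ms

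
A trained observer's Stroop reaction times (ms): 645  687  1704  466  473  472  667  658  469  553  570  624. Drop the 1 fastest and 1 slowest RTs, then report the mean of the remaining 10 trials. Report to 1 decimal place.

Sorted: 466, 469, 472, 473, 553, 570, 624, 645, 658, 667, 687, 1704
Drop lowest 1 (466) and highest 1 (1704)
Remaining (n=10): Σ = 5818, mean = 5818/10 = 581.800

581.8 ms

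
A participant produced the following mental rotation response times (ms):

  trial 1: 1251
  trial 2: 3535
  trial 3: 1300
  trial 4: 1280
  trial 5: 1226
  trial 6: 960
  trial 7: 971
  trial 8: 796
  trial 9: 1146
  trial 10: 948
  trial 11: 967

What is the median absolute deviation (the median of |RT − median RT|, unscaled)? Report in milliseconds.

175 ms

Sorted: 796, 948, 960, 967, 971, 1146, 1226, 1251, 1280, 1300, 3535 → median = 1146
|x − 1146|: 105, 2389, 154, 134, 80, 186, 175, 350, 0, 198, 179
Sorted deviations: 0, 80, 105, 134, 154, 175, 179, 186, 198, 350, 2389 → MAD = 175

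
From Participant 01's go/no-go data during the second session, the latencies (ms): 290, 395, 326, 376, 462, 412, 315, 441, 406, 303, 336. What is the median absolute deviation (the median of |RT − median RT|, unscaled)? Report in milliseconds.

Sorted: 290, 303, 315, 326, 336, 376, 395, 406, 412, 441, 462 → median = 376
|x − 376|: 86, 19, 50, 0, 86, 36, 61, 65, 30, 73, 40
Sorted deviations: 0, 19, 30, 36, 40, 50, 61, 65, 73, 86, 86 → MAD = 50

50 ms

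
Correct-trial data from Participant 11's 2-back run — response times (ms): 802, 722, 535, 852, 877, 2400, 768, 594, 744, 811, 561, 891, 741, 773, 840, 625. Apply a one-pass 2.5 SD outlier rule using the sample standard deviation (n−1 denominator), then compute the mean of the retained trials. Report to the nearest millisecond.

742 ms

n = 16, ΣRT = 13536, M = 846.000
Σ(x−M)² = 2759644.00; s = √(2759644.00/15) = 428.925
Cutoffs: 846.000 ± 2.5·428.925 → [-226.3, 1918.3]
Outside: 2400 → excluded.
Retained (n=15): Σ = 11136, mean = 11136/15 = 742.400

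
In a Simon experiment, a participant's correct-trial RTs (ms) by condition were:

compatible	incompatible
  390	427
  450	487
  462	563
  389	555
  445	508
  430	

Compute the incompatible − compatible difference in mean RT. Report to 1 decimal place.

80.3 ms

M(compatible) = 2566/6 = 427.667
M(incompatible) = 2540/5 = 508.000
Difference = 508.000 − 427.667 = 80.333 ms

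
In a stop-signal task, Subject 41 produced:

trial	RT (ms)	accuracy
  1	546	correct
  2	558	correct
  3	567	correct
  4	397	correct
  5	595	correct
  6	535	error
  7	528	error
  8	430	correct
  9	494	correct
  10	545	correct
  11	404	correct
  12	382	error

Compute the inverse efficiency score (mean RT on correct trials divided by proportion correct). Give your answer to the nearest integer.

Correct trials (n=9): 546, 558, 567, 397, 595, 430, 494, 545, 404
Mean correct RT = 4536/9 = 504.0000 ms
Proportion correct = 9/12
IES = 504.0000 / (9/12) = 672.000 ms

672 ms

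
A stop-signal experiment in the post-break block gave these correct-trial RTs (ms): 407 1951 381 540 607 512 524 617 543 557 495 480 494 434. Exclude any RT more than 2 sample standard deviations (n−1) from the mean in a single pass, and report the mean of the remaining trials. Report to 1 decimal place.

507.0 ms

n = 14, ΣRT = 8542, M = 610.143
Σ(x−M)² = 1995743.71; s = √(1995743.71/13) = 391.815
Cutoffs: 610.143 ± 2·391.815 → [-173.5, 1393.8]
Outside: 1951 → excluded.
Retained (n=13): Σ = 6591, mean = 6591/13 = 507.000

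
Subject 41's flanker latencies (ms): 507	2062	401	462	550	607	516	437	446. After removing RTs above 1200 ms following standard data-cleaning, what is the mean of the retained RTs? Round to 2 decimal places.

Excluded: 2062
Retained (n=8): Σ = 3926
Mean = 3926/8 = 490.7500

490.75 ms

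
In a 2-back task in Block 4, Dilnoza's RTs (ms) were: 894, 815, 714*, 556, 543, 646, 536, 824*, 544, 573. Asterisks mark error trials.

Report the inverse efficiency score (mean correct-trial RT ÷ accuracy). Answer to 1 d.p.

Correct trials (n=8): 894, 815, 556, 543, 646, 536, 544, 573
Mean correct RT = 5107/8 = 638.3750 ms
Proportion correct = 8/10
IES = 638.3750 / (8/10) = 797.969 ms

798.0 ms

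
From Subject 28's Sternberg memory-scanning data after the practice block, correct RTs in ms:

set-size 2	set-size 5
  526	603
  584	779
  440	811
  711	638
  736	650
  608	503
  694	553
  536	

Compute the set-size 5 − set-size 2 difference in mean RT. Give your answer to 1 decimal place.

43.8 ms

M(set-size 2) = 4835/8 = 604.375
M(set-size 5) = 4537/7 = 648.143
Difference = 648.143 − 604.375 = 43.768 ms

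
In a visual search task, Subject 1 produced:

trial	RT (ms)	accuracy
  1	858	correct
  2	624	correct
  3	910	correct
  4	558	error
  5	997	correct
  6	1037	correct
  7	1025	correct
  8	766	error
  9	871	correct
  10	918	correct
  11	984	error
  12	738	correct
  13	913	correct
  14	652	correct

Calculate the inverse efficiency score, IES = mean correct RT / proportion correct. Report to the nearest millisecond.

Correct trials (n=11): 858, 624, 910, 997, 1037, 1025, 871, 918, 738, 913, 652
Mean correct RT = 9543/11 = 867.5455 ms
Proportion correct = 11/14
IES = 867.5455 / (11/14) = 1104.149 ms

1104 ms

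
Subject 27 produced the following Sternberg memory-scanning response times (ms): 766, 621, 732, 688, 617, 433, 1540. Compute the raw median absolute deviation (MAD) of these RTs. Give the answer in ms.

71 ms

Sorted: 433, 617, 621, 688, 732, 766, 1540 → median = 688
|x − 688|: 78, 67, 44, 0, 71, 255, 852
Sorted deviations: 0, 44, 67, 71, 78, 255, 852 → MAD = 71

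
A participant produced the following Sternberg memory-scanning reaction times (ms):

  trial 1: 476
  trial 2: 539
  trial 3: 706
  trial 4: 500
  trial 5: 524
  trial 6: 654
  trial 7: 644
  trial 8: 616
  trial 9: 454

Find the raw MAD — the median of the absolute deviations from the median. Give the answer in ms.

77 ms

Sorted: 454, 476, 500, 524, 539, 616, 644, 654, 706 → median = 539
|x − 539|: 63, 0, 167, 39, 15, 115, 105, 77, 85
Sorted deviations: 0, 15, 39, 63, 77, 85, 105, 115, 167 → MAD = 77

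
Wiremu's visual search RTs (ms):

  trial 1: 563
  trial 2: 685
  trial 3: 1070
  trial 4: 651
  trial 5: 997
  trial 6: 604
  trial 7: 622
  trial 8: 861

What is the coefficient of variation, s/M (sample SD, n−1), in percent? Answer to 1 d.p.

n = 8, Σ = 6053, M = 756.6250
Σ(x−M)² = 262073.875; s = √(262073.875/7) = 193.4919
CV = 193.4919 / 756.6250 = 0.25573 = 25.573%

25.6%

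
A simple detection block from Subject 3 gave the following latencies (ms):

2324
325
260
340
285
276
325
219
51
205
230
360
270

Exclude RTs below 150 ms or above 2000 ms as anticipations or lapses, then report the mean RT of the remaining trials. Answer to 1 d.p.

Excluded: 51, 2324
Retained (n=11): Σ = 3095
Mean = 3095/11 = 281.3636

281.4 ms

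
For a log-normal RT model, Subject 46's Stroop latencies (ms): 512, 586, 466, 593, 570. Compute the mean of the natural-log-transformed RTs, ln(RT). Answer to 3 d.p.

ln(RT): 6.2383, 6.3733, 6.1442, 6.3852, 6.3456
Σ ln(RT) = 31.4867
Mean = 31.4867/5 = 6.29733

6.297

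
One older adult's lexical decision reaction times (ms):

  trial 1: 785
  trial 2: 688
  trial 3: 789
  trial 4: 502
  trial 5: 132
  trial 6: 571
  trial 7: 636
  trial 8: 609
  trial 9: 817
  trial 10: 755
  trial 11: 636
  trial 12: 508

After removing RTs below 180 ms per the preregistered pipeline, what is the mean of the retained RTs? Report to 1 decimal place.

663.3 ms

Excluded: 132
Retained (n=11): Σ = 7296
Mean = 7296/11 = 663.2727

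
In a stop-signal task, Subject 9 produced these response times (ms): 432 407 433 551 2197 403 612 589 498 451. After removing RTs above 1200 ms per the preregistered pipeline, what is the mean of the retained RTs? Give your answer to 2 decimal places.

Excluded: 2197
Retained (n=9): Σ = 4376
Mean = 4376/9 = 486.2222

486.22 ms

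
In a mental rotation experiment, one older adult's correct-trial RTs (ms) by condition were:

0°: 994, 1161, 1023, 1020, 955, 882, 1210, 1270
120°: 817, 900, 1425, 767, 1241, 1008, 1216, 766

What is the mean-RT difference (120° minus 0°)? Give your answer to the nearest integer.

-47 ms

M(0°) = 8515/8 = 1064.375
M(120°) = 8140/8 = 1017.500
Difference = 1017.500 − 1064.375 = -46.875 ms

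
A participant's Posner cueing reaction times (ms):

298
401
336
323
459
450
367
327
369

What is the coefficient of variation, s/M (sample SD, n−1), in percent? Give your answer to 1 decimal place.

n = 9, Σ = 3330, M = 370.0000
Σ(x−M)² = 25690.000; s = √(25690.000/8) = 56.6679
CV = 56.6679 / 370.0000 = 0.15316 = 15.316%

15.3%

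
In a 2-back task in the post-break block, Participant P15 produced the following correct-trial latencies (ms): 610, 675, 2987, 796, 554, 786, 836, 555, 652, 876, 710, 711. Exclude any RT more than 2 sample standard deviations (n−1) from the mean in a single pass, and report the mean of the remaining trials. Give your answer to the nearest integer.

706 ms

n = 12, ΣRT = 10748, M = 895.667
Σ(x−M)² = 4890618.67; s = √(4890618.67/11) = 666.785
Cutoffs: 895.667 ± 2·666.785 → [-437.9, 2229.2]
Outside: 2987 → excluded.
Retained (n=11): Σ = 7761, mean = 7761/11 = 705.545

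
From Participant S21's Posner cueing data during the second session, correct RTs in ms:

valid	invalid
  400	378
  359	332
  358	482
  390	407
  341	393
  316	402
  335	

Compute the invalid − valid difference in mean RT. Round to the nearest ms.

42 ms

M(valid) = 2499/7 = 357.000
M(invalid) = 2394/6 = 399.000
Difference = 399.000 − 357.000 = 42.000 ms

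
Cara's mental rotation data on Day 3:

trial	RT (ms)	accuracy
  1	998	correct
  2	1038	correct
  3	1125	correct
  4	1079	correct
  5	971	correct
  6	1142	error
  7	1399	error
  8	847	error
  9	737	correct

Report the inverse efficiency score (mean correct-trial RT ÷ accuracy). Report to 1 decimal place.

1487.0 ms

Correct trials (n=6): 998, 1038, 1125, 1079, 971, 737
Mean correct RT = 5948/6 = 991.3333 ms
Proportion correct = 6/9
IES = 991.3333 / (6/9) = 1487.000 ms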